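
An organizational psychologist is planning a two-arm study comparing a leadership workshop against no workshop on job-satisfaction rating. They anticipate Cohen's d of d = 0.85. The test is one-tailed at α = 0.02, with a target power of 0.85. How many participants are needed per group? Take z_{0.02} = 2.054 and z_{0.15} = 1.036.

For two independent groups with equal n: n = 2·((z_{α} + z_β) / d)².
z_{α} + z_β = 2.054 + 1.036 = 3.090.
n = 2 × (3.090 / 0.85)² = 2 × 3.635² = 2 × 13.22 = 26.4.
Round up to the next whole participant.

n = 27 per group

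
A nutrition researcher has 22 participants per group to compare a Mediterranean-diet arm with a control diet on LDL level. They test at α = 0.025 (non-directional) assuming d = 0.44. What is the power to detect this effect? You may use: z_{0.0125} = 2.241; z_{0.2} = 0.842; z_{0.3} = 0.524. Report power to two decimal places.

For two equal groups, power = Φ(d·√(n/2) − z_{α/2}).
d·√(n/2) = 0.44 × √(22/2) = 0.44 × 3.317 = 1.459.
z_β = 1.459 − 2.241 = -0.782.
Power = Φ(-0.782) = 0.217.

power ≈ 0.22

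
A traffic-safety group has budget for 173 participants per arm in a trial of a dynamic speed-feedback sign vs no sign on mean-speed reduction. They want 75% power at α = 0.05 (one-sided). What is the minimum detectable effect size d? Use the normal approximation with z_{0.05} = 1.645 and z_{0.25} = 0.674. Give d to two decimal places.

d_min ≈ 0.25

For two independent groups of n = 173 each: d_min = (z_{α} + z_β)·√(2/n).
z-sum = 1.645 + 0.674 = 2.319.
d_min = 2.319 × √(2/173) = 2.319 × 0.1075 = 0.249.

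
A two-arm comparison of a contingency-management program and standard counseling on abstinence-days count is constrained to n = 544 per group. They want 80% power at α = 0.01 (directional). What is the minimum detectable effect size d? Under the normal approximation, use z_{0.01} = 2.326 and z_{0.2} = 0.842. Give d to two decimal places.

d_min ≈ 0.19

For two independent groups of n = 544 each: d_min = (z_{α} + z_β)·√(2/n).
z-sum = 2.326 + 0.842 = 3.168.
d_min = 3.168 × √(2/544) = 3.168 × 0.0606 = 0.192.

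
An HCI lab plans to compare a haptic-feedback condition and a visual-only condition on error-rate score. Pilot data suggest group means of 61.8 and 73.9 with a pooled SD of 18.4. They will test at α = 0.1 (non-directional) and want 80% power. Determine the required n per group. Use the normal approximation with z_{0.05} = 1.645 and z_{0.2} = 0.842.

n = 29 per group

Cohen's d = |M₁ − M₂| / SD_pooled = |61.8 − 73.9| / 18.4 = 12.1 / 18.4 = 0.658.
For two independent groups with equal n: n = 2·((z_{α/2} + z_β) / d)².
z_{α/2} + z_β = 1.645 + 0.842 = 2.487.
n = 2 × (2.487 / 0.658)² = 2 × 3.780² = 2 × 14.29 = 28.6.
Round up to the next whole participant.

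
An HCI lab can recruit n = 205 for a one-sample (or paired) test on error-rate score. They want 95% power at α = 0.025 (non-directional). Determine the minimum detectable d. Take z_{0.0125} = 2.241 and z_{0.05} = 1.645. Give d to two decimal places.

For a single sample (or paired design) of n = 205: d_min = (z_{α/2} + z_β)/√n.
z-sum = 2.241 + 1.645 = 3.886.
d_min = 3.886 / √205 = 3.886 / 14.318 = 0.271.

d_min ≈ 0.27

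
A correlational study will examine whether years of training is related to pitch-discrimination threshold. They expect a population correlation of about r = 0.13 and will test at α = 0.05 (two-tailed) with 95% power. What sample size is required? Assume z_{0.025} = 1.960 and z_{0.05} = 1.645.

n = 764

Fisher's z: C = ½·ln((1+r)/(1−r)) = ½·ln(1.2989) = 0.1307.
n = ((z_{α/2} + z_β)/C)² + 3.
(1.960 + 1.645) / 0.1307 = 3.605 / 0.1307 = 27.582.
n = 27.582² + 3 = 760.78 + 3 = 763.8.
Round up.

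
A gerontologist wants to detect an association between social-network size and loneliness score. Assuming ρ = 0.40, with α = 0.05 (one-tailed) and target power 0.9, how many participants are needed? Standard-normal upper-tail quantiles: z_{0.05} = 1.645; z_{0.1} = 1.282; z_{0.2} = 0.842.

Fisher's z: C = ½·ln((1+r)/(1−r)) = ½·ln(2.3333) = 0.4236.
n = ((z_{α} + z_β)/C)² + 3.
(1.645 + 1.282) / 0.4236 = 2.927 / 0.4236 = 6.910.
n = 6.910² + 3 = 47.75 + 3 = 50.7.
Round up.

n = 51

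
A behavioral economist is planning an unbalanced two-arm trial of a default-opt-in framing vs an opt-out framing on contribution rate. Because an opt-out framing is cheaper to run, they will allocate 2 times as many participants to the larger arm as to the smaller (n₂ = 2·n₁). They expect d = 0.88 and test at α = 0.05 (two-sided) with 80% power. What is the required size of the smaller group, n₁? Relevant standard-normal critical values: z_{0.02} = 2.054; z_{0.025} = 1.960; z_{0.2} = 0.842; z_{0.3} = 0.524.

With allocation ratio k = n₂/n₁ = 2, Var(x̄₁−x̄₂) = σ²(1/n₁ + 1/(k·n₁)) = σ²·(k+1)/(k·n₁).
So n₁ = (1 + 1/k)·((z_{α/2} + z_β)/d)² = 1.500 × (2.802/0.88)².
n₁ = 1.500 × 10.14 = 15.2.
Round up: n₁ = 16, giving n₂ = 2 × 16 = 32.

n₁ = 16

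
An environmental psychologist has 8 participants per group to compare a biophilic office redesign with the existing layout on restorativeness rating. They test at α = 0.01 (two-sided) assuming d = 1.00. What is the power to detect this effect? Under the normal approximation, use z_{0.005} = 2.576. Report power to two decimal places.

power ≈ 0.28

For two equal groups, power = Φ(d·√(n/2) − z_{α/2}).
d·√(n/2) = 1.00 × √(8/2) = 1.00 × 2.000 = 2.000.
z_β = 2.000 − 2.576 = -0.576.
Power = Φ(-0.576) = 0.282.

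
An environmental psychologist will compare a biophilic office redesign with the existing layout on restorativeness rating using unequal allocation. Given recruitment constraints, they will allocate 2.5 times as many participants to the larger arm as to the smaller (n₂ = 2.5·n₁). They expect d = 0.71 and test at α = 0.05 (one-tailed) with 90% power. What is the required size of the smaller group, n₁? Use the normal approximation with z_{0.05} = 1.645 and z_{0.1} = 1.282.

n₁ = 24

With allocation ratio k = n₂/n₁ = 2.5, Var(x̄₁−x̄₂) = σ²(1/n₁ + 1/(k·n₁)) = σ²·(k+1)/(k·n₁).
So n₁ = (1 + 1/k)·((z_{α} + z_β)/d)² = 1.400 × (2.927/0.71)².
n₁ = 1.400 × 17.00 = 23.8.
Round up: n₁ = 24, giving n₂ = 2.5 × 24 = 60.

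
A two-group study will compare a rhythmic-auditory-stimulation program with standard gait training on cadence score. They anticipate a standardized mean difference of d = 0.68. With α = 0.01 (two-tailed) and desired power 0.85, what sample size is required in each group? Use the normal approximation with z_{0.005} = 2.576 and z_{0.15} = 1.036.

n = 57 per group

For two independent groups with equal n: n = 2·((z_{α/2} + z_β) / d)².
z_{α/2} + z_β = 2.576 + 1.036 = 3.612.
n = 2 × (3.612 / 0.68)² = 2 × 5.312² = 2 × 28.21 = 56.4.
Round up to the next whole participant.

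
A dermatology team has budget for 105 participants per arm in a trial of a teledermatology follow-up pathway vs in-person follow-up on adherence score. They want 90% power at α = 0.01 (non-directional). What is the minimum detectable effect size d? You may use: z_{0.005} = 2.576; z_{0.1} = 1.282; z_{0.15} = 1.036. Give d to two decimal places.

d_min ≈ 0.53

For two independent groups of n = 105 each: d_min = (z_{α/2} + z_β)·√(2/n).
z-sum = 2.576 + 1.282 = 3.858.
d_min = 3.858 × √(2/105) = 3.858 × 0.1380 = 0.532.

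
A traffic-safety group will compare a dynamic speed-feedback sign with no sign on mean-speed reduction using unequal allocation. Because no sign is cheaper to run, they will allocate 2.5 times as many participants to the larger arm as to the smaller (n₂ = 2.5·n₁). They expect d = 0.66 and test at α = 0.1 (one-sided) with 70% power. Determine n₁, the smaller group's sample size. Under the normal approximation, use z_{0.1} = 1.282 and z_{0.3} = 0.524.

n₁ = 11

With allocation ratio k = n₂/n₁ = 2.5, Var(x̄₁−x̄₂) = σ²(1/n₁ + 1/(k·n₁)) = σ²·(k+1)/(k·n₁).
So n₁ = (1 + 1/k)·((z_{α} + z_β)/d)² = 1.400 × (1.806/0.66)².
n₁ = 1.400 × 7.49 = 10.5.
Round up: n₁ = 11, giving n₂ = ⌈2.5 × 11⌉ = ⌈27.5⌉ = 28.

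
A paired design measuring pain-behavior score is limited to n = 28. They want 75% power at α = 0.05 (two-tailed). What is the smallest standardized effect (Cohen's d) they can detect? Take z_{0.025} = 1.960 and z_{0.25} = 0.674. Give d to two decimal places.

d_min ≈ 0.50

For a single sample (or paired design) of n = 28: d_min = (z_{α/2} + z_β)/√n.
z-sum = 1.960 + 0.674 = 2.634.
d_min = 2.634 / √28 = 2.634 / 5.292 = 0.498.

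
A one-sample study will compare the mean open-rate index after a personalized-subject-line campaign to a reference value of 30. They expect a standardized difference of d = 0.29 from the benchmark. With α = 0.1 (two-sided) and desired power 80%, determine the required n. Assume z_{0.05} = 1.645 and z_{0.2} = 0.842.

For a one-sample test: n = ((z_{α/2} + z_β) / d)².
z_{α/2} + z_β = 1.645 + 0.842 = 2.487.
n = (2.487 / 0.29)² = 8.576² = 73.55.
Round up.

n = 74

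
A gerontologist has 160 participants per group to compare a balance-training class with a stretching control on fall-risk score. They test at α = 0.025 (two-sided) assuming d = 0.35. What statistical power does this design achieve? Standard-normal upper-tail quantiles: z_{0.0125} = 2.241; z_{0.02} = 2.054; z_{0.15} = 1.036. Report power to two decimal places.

For two equal groups, power = Φ(d·√(n/2) − z_{α/2}).
d·√(n/2) = 0.35 × √(160/2) = 0.35 × 8.944 = 3.130.
z_β = 3.130 − 2.241 = 0.889.
Power = Φ(0.889) = 0.813.

power ≈ 0.81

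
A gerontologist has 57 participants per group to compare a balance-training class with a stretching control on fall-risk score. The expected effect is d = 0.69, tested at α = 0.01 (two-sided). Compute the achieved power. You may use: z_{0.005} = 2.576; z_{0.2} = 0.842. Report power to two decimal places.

power ≈ 0.87

For two equal groups, power = Φ(d·√(n/2) − z_{α/2}).
d·√(n/2) = 0.69 × √(57/2) = 0.69 × 5.339 = 3.684.
z_β = 3.684 − 2.576 = 1.108.
Power = Φ(1.108) = 0.866.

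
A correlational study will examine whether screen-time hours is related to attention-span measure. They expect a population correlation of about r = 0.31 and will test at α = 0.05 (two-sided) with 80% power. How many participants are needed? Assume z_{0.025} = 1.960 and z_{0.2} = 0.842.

n = 80

Fisher's z: C = ½·ln((1+r)/(1−r)) = ½·ln(1.8986) = 0.3205.
n = ((z_{α/2} + z_β)/C)² + 3.
(1.960 + 0.842) / 0.3205 = 2.802 / 0.3205 = 8.743.
n = 8.743² + 3 = 76.43 + 3 = 79.4.
Round up.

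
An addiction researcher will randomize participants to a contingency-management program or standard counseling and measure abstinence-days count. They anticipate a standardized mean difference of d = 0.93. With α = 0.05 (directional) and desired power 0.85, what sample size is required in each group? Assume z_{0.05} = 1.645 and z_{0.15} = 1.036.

n = 17 per group

For two independent groups with equal n: n = 2·((z_{α} + z_β) / d)².
z_{α} + z_β = 1.645 + 1.036 = 2.681.
n = 2 × (2.681 / 0.93)² = 2 × 2.883² = 2 × 8.31 = 16.6.
Round up to the next whole participant.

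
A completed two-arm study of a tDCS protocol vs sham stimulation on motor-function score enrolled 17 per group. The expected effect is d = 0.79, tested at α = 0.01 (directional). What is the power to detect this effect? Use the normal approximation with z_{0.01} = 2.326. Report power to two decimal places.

For two equal groups, power = Φ(d·√(n/2) − z_{α}).
d·√(n/2) = 0.79 × √(17/2) = 0.79 × 2.915 = 2.303.
z_β = 2.303 − 2.326 = -0.023.
Power = Φ(-0.023) = 0.491.

power ≈ 0.49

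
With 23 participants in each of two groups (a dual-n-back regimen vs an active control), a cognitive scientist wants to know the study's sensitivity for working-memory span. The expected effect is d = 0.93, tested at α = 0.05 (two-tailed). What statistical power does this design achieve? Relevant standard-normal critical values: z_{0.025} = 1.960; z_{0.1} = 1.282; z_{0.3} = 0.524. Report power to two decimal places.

For two equal groups, power = Φ(d·√(n/2) − z_{α/2}).
d·√(n/2) = 0.93 × √(23/2) = 0.93 × 3.391 = 3.154.
z_β = 3.154 − 1.960 = 1.194.
Power = Φ(1.194) = 0.884.

power ≈ 0.88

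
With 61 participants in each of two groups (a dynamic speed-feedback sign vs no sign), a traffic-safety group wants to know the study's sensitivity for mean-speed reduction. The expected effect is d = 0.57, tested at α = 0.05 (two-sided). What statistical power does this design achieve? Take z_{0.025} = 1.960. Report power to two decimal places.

power ≈ 0.88

For two equal groups, power = Φ(d·√(n/2) − z_{α/2}).
d·√(n/2) = 0.57 × √(61/2) = 0.57 × 5.523 = 3.148.
z_β = 3.148 − 1.960 = 1.188.
Power = Φ(1.188) = 0.883.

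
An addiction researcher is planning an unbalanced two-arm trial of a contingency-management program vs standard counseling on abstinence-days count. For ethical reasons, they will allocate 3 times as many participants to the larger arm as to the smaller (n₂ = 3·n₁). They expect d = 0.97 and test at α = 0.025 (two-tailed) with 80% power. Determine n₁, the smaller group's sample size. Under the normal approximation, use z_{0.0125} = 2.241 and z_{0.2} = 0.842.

n₁ = 14

With allocation ratio k = n₂/n₁ = 3, Var(x̄₁−x̄₂) = σ²(1/n₁ + 1/(k·n₁)) = σ²·(k+1)/(k·n₁).
So n₁ = (1 + 1/k)·((z_{α/2} + z_β)/d)² = 1.333 × (3.083/0.97)².
n₁ = 1.333 × 10.10 = 13.5.
Round up: n₁ = 14, giving n₂ = 3 × 14 = 42.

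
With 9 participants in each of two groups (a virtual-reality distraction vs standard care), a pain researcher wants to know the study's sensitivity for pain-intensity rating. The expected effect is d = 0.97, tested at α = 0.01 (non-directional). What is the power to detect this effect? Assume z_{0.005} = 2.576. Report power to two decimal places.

For two equal groups, power = Φ(d·√(n/2) − z_{α/2}).
d·√(n/2) = 0.97 × √(9/2) = 0.97 × 2.121 = 2.058.
z_β = 2.058 − 2.576 = -0.518.
Power = Φ(-0.518) = 0.302.

power ≈ 0.30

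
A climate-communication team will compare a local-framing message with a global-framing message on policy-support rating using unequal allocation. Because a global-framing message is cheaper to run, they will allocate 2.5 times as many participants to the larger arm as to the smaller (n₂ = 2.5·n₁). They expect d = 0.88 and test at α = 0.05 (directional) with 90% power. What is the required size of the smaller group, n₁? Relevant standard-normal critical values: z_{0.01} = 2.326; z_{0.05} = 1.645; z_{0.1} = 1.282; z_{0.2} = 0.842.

With allocation ratio k = n₂/n₁ = 2.5, Var(x̄₁−x̄₂) = σ²(1/n₁ + 1/(k·n₁)) = σ²·(k+1)/(k·n₁).
So n₁ = (1 + 1/k)·((z_{α} + z_β)/d)² = 1.400 × (2.927/0.88)².
n₁ = 1.400 × 11.06 = 15.5.
Round up: n₁ = 16, giving n₂ = 2.5 × 16 = 40.

n₁ = 16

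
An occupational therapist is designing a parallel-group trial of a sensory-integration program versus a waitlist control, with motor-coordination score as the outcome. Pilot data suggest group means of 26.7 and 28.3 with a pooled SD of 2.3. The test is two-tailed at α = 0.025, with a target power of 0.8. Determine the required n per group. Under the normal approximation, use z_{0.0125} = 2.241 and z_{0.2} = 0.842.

Cohen's d = |M₁ − M₂| / SD_pooled = |26.7 − 28.3| / 2.3 = 1.6 / 2.3 = 0.696.
For two independent groups with equal n: n = 2·((z_{α/2} + z_β) / d)².
z_{α/2} + z_β = 2.241 + 0.842 = 3.083.
n = 2 × (3.083 / 0.696)² = 2 × 4.430² = 2 × 19.62 = 39.2.
Round up to the next whole participant.

n = 40 per group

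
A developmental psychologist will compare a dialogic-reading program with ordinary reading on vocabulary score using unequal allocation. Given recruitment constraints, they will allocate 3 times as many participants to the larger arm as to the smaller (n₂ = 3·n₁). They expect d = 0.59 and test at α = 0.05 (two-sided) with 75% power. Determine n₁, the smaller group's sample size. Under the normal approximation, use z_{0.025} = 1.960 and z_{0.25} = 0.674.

With allocation ratio k = n₂/n₁ = 3, Var(x̄₁−x̄₂) = σ²(1/n₁ + 1/(k·n₁)) = σ²·(k+1)/(k·n₁).
So n₁ = (1 + 1/k)·((z_{α/2} + z_β)/d)² = 1.333 × (2.634/0.59)².
n₁ = 1.333 × 19.93 = 26.6.
Round up: n₁ = 27, giving n₂ = 3 × 27 = 81.

n₁ = 27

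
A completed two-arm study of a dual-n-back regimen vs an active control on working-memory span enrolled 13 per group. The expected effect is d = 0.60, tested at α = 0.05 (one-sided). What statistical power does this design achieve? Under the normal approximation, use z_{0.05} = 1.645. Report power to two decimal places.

For two equal groups, power = Φ(d·√(n/2) − z_{α}).
d·√(n/2) = 0.60 × √(13/2) = 0.60 × 2.550 = 1.530.
z_β = 1.530 − 1.645 = -0.115.
Power = Φ(-0.115) = 0.454.

power ≈ 0.45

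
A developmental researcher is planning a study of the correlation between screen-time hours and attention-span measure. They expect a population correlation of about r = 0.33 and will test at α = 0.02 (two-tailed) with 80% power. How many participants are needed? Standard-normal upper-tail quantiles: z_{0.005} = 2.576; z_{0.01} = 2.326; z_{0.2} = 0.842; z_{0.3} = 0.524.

Fisher's z: C = ½·ln((1+r)/(1−r)) = ½·ln(1.9851) = 0.3428.
n = ((z_{α/2} + z_β)/C)² + 3.
(2.326 + 0.842) / 0.3428 = 3.168 / 0.3428 = 9.242.
n = 9.242² + 3 = 85.41 + 3 = 88.4.
Round up.

n = 89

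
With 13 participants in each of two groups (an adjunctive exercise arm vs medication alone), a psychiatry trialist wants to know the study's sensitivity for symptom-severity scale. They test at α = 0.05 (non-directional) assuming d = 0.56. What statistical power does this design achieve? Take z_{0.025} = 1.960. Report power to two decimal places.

For two equal groups, power = Φ(d·√(n/2) − z_{α/2}).
d·√(n/2) = 0.56 × √(13/2) = 0.56 × 2.550 = 1.428.
z_β = 1.428 − 1.960 = -0.532.
Power = Φ(-0.532) = 0.297.

power ≈ 0.30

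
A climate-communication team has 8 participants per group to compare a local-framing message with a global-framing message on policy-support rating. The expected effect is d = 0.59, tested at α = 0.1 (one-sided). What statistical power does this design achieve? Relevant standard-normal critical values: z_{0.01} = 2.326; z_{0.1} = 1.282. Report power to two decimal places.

For two equal groups, power = Φ(d·√(n/2) − z_{α}).
d·√(n/2) = 0.59 × √(8/2) = 0.59 × 2.000 = 1.180.
z_β = 1.180 − 1.282 = -0.102.
Power = Φ(-0.102) = 0.459.

power ≈ 0.46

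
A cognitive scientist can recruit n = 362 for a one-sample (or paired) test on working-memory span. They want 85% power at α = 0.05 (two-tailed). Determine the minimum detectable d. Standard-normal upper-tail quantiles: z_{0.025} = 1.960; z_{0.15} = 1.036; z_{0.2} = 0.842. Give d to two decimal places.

d_min ≈ 0.16

For a single sample (or paired design) of n = 362: d_min = (z_{α/2} + z_β)/√n.
z-sum = 1.960 + 1.036 = 2.996.
d_min = 2.996 / √362 = 2.996 / 19.026 = 0.157.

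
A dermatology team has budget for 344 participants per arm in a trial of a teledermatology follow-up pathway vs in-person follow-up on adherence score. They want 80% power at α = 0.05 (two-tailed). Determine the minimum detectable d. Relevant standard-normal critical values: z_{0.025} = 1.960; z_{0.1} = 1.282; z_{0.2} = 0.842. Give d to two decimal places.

d_min ≈ 0.21

For two independent groups of n = 344 each: d_min = (z_{α/2} + z_β)·√(2/n).
z-sum = 1.960 + 0.842 = 2.802.
d_min = 2.802 × √(2/344) = 2.802 × 0.0762 = 0.214.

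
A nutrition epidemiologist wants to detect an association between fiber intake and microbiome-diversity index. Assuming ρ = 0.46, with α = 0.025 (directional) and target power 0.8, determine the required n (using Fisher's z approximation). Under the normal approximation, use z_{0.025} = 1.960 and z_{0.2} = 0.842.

n = 35

Fisher's z: C = ½·ln((1+r)/(1−r)) = ½·ln(2.7037) = 0.4973.
n = ((z_{α} + z_β)/C)² + 3.
(1.960 + 0.842) / 0.4973 = 2.802 / 0.4973 = 5.634.
n = 5.634² + 3 = 31.75 + 3 = 34.7.
Round up.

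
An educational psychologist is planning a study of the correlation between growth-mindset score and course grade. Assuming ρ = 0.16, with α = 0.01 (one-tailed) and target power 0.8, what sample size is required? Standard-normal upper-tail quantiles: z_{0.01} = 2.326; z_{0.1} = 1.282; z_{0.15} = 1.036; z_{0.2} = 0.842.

n = 389

Fisher's z: C = ½·ln((1+r)/(1−r)) = ½·ln(1.3810) = 0.1614.
n = ((z_{α} + z_β)/C)² + 3.
(2.326 + 0.842) / 0.1614 = 3.168 / 0.1614 = 19.628.
n = 19.628² + 3 = 385.27 + 3 = 388.3.
Round up.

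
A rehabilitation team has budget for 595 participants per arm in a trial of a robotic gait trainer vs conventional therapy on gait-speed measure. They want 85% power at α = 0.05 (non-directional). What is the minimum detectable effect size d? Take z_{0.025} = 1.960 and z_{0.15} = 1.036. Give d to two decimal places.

d_min ≈ 0.17

For two independent groups of n = 595 each: d_min = (z_{α/2} + z_β)·√(2/n).
z-sum = 1.960 + 1.036 = 2.996.
d_min = 2.996 × √(2/595) = 2.996 × 0.0580 = 0.174.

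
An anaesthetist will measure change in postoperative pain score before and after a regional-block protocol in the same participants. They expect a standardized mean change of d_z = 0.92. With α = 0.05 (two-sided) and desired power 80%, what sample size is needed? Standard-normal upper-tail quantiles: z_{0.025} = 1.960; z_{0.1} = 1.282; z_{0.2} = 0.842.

n = 10 pairs

For a paired (one-sample on differences) test: n = ((z_{α/2} + z_β) / d)².
z_{α/2} + z_β = 1.960 + 0.842 = 2.802.
n = (2.802 / 0.92)² = 3.046² = 9.28.
Round up.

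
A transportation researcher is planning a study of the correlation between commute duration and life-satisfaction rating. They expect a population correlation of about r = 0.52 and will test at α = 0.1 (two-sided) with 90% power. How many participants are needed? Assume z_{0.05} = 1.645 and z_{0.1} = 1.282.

Fisher's z: C = ½·ln((1+r)/(1−r)) = ½·ln(3.1667) = 0.5763.
n = ((z_{α/2} + z_β)/C)² + 3.
(1.645 + 1.282) / 0.5763 = 2.927 / 0.5763 = 5.079.
n = 5.079² + 3 = 25.80 + 3 = 28.8.
Round up.

n = 29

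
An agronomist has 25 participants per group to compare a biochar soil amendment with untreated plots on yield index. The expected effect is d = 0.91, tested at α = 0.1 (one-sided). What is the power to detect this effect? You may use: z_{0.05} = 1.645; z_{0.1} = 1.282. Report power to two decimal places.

For two equal groups, power = Φ(d·√(n/2) − z_{α}).
d·√(n/2) = 0.91 × √(25/2) = 0.91 × 3.536 = 3.217.
z_β = 3.217 − 1.282 = 1.935.
Power = Φ(1.935) = 0.974.

power ≈ 0.97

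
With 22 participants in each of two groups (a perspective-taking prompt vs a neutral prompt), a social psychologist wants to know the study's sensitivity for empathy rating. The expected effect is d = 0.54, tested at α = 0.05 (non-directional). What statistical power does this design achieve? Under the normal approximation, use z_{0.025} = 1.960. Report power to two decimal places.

power ≈ 0.43

For two equal groups, power = Φ(d·√(n/2) − z_{α/2}).
d·√(n/2) = 0.54 × √(22/2) = 0.54 × 3.317 = 1.791.
z_β = 1.791 − 1.960 = -0.169.
Power = Φ(-0.169) = 0.433.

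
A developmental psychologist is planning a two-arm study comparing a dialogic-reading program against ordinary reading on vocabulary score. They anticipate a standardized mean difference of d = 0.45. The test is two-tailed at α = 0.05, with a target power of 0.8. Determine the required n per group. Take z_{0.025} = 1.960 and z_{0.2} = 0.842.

n = 78 per group

For two independent groups with equal n: n = 2·((z_{α/2} + z_β) / d)².
z_{α/2} + z_β = 1.960 + 0.842 = 2.802.
n = 2 × (2.802 / 0.45)² = 2 × 6.227² = 2 × 38.77 = 77.5.
Round up to the next whole participant.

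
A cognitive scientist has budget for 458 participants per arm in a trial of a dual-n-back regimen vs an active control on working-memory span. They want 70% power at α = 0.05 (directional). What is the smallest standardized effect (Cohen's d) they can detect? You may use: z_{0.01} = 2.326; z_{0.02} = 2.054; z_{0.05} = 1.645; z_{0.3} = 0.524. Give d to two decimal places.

d_min ≈ 0.14

For two independent groups of n = 458 each: d_min = (z_{α} + z_β)·√(2/n).
z-sum = 1.645 + 0.524 = 2.169.
d_min = 2.169 × √(2/458) = 2.169 × 0.0661 = 0.143.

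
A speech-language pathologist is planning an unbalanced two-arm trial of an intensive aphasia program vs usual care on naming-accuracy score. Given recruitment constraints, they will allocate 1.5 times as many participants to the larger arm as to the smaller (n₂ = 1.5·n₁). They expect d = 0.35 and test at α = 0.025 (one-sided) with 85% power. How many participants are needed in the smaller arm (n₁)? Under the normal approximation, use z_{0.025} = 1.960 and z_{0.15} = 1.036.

With allocation ratio k = n₂/n₁ = 1.5, Var(x̄₁−x̄₂) = σ²(1/n₁ + 1/(k·n₁)) = σ²·(k+1)/(k·n₁).
So n₁ = (1 + 1/k)·((z_{α} + z_β)/d)² = 1.667 × (2.996/0.35)².
n₁ = 1.667 × 73.27 = 122.1.
Round up: n₁ = 123, giving n₂ = ⌈1.5 × 123⌉ = ⌈184.5⌉ = 185.

n₁ = 123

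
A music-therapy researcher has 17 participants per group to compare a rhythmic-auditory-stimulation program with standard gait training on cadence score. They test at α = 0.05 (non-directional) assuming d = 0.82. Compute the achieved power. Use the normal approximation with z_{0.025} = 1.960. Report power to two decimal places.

For two equal groups, power = Φ(d·√(n/2) − z_{α/2}).
d·√(n/2) = 0.82 × √(17/2) = 0.82 × 2.915 = 2.391.
z_β = 2.391 − 1.960 = 0.431.
Power = Φ(0.431) = 0.667.

power ≈ 0.67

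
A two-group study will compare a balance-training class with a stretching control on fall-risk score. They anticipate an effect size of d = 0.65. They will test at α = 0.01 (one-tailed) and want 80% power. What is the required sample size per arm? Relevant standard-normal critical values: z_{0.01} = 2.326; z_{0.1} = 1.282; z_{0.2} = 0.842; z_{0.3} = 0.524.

For two independent groups with equal n: n = 2·((z_{α} + z_β) / d)².
z_{α} + z_β = 2.326 + 0.842 = 3.168.
n = 2 × (3.168 / 0.65)² = 2 × 4.874² = 2 × 23.75 = 47.5.
Round up to the next whole participant.

n = 48 per group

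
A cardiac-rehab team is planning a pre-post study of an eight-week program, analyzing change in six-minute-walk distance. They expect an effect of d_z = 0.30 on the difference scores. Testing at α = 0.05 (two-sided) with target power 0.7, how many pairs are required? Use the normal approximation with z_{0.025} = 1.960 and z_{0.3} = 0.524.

n = 69 pairs

For a paired (one-sample on differences) test: n = ((z_{α/2} + z_β) / d)².
z_{α/2} + z_β = 1.960 + 0.524 = 2.484.
n = (2.484 / 0.30)² = 8.280² = 68.56.
Round up.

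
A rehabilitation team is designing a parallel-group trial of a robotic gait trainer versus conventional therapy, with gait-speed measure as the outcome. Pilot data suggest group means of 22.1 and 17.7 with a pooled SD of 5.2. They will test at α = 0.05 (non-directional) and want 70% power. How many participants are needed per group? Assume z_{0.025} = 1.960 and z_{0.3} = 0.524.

n = 18 per group

Cohen's d = |M₁ − M₂| / SD_pooled = |22.1 − 17.7| / 5.2 = 4.4 / 5.2 = 0.846.
For two independent groups with equal n: n = 2·((z_{α/2} + z_β) / d)².
z_{α/2} + z_β = 1.960 + 0.524 = 2.484.
n = 2 × (2.484 / 0.846)² = 2 × 2.936² = 2 × 8.62 = 17.2.
Round up to the next whole participant.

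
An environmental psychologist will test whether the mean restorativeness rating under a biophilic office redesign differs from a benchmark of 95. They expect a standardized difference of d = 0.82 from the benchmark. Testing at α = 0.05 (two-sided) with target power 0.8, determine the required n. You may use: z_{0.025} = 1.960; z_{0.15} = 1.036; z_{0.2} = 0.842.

n = 12

For a one-sample test: n = ((z_{α/2} + z_β) / d)².
z_{α/2} + z_β = 1.960 + 0.842 = 2.802.
n = (2.802 / 0.82)² = 3.417² = 11.68.
Round up.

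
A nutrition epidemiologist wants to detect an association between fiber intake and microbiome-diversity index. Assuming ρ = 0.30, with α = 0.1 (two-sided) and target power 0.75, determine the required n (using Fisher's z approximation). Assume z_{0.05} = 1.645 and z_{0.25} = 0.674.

Fisher's z: C = ½·ln((1+r)/(1−r)) = ½·ln(1.8571) = 0.3095.
n = ((z_{α/2} + z_β)/C)² + 3.
(1.645 + 0.674) / 0.3095 = 2.319 / 0.3095 = 7.493.
n = 7.493² + 3 = 56.14 + 3 = 59.1.
Round up.

n = 60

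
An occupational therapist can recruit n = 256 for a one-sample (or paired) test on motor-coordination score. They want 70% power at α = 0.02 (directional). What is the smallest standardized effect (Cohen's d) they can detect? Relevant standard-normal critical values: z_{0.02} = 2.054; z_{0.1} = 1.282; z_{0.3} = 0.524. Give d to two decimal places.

For a single sample (or paired design) of n = 256: d_min = (z_{α} + z_β)/√n.
z-sum = 2.054 + 0.524 = 2.578.
d_min = 2.578 / √256 = 2.578 / 16.000 = 0.161.

d_min ≈ 0.16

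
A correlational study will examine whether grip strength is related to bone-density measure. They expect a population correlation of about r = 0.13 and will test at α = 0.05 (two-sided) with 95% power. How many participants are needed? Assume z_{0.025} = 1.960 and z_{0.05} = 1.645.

n = 764

Fisher's z: C = ½·ln((1+r)/(1−r)) = ½·ln(1.2989) = 0.1307.
n = ((z_{α/2} + z_β)/C)² + 3.
(1.960 + 1.645) / 0.1307 = 3.605 / 0.1307 = 27.582.
n = 27.582² + 3 = 760.78 + 3 = 763.8.
Round up.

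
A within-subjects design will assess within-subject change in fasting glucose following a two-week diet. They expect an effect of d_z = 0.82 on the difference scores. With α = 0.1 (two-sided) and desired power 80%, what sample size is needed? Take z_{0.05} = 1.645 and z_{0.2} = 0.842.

n = 10 pairs

For a paired (one-sample on differences) test: n = ((z_{α/2} + z_β) / d)².
z_{α/2} + z_β = 1.645 + 0.842 = 2.487.
n = (2.487 / 0.82)² = 3.033² = 9.20.
Round up.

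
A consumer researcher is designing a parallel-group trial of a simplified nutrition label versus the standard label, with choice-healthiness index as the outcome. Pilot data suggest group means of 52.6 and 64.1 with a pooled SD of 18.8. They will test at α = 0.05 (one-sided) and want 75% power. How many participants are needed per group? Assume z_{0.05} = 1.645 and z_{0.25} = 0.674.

n = 29 per group

Cohen's d = |M₁ − M₂| / SD_pooled = |52.6 − 64.1| / 18.8 = 11.5 / 18.8 = 0.612.
For two independent groups with equal n: n = 2·((z_{α} + z_β) / d)².
z_{α} + z_β = 1.645 + 0.674 = 2.319.
n = 2 × (2.319 / 0.612)² = 2 × 3.789² = 2 × 14.36 = 28.7.
Round up to the next whole participant.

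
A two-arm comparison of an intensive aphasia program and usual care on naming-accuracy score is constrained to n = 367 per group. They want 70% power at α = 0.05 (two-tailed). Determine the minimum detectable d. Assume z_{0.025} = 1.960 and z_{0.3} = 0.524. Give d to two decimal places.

d_min ≈ 0.18

For two independent groups of n = 367 each: d_min = (z_{α/2} + z_β)·√(2/n).
z-sum = 1.960 + 0.524 = 2.484.
d_min = 2.484 × √(2/367) = 2.484 × 0.0738 = 0.183.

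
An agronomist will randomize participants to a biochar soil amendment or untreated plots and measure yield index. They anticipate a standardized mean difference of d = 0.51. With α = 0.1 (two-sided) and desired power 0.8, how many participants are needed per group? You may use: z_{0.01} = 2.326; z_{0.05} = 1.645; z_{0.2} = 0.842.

n = 48 per group

For two independent groups with equal n: n = 2·((z_{α/2} + z_β) / d)².
z_{α/2} + z_β = 1.645 + 0.842 = 2.487.
n = 2 × (2.487 / 0.51)² = 2 × 4.876² = 2 × 23.78 = 47.6.
Round up to the next whole participant.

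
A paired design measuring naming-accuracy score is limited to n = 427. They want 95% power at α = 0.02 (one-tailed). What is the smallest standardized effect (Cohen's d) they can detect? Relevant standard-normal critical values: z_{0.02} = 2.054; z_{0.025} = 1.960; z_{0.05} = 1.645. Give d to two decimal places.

d_min ≈ 0.18

For a single sample (or paired design) of n = 427: d_min = (z_{α} + z_β)/√n.
z-sum = 2.054 + 1.645 = 3.699.
d_min = 3.699 / √427 = 3.699 / 20.664 = 0.179.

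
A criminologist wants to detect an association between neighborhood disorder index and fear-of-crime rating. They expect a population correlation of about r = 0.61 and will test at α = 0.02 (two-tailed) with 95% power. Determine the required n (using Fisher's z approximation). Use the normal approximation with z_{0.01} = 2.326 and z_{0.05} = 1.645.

Fisher's z: C = ½·ln((1+r)/(1−r)) = ½·ln(4.1282) = 0.7089.
n = ((z_{α/2} + z_β)/C)² + 3.
(2.326 + 1.645) / 0.7089 = 3.971 / 0.7089 = 5.602.
n = 5.602² + 3 = 31.38 + 3 = 34.4.
Round up.

n = 35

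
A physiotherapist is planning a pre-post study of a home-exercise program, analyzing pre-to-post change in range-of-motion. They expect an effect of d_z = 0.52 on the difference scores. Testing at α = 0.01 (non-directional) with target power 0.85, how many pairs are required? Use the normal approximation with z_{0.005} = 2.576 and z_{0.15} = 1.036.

n = 49 pairs

For a paired (one-sample on differences) test: n = ((z_{α/2} + z_β) / d)².
z_{α/2} + z_β = 2.576 + 1.036 = 3.612.
n = (3.612 / 0.52)² = 6.946² = 48.25.
Round up.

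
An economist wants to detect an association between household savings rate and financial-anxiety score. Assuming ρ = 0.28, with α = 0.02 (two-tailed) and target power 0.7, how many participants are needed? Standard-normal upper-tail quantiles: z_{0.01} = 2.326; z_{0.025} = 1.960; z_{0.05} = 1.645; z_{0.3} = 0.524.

n = 102

Fisher's z: C = ½·ln((1+r)/(1−r)) = ½·ln(1.7778) = 0.2877.
n = ((z_{α/2} + z_β)/C)² + 3.
(2.326 + 0.524) / 0.2877 = 2.850 / 0.2877 = 9.906.
n = 9.906² + 3 = 98.13 + 3 = 101.1.
Round up.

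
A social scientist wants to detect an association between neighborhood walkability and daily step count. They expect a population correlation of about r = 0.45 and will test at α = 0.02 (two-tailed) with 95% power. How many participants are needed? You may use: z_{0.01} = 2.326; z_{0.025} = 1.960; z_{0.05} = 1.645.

n = 71

Fisher's z: C = ½·ln((1+r)/(1−r)) = ½·ln(2.6364) = 0.4847.
n = ((z_{α/2} + z_β)/C)² + 3.
(2.326 + 1.645) / 0.4847 = 3.971 / 0.4847 = 8.193.
n = 8.193² + 3 = 67.12 + 3 = 70.1.
Round up.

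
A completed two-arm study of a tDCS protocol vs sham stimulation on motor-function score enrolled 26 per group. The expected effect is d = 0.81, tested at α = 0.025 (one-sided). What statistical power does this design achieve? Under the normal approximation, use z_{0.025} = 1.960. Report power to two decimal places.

power ≈ 0.83

For two equal groups, power = Φ(d·√(n/2) − z_{α}).
d·√(n/2) = 0.81 × √(26/2) = 0.81 × 3.606 = 2.920.
z_β = 2.920 − 1.960 = 0.960.
Power = Φ(0.960) = 0.832.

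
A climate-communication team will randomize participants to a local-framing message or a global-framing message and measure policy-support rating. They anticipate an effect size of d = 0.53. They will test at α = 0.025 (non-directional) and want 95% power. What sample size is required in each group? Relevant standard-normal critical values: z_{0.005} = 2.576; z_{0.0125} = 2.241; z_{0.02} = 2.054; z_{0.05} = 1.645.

For two independent groups with equal n: n = 2·((z_{α/2} + z_β) / d)².
z_{α/2} + z_β = 2.241 + 1.645 = 3.886.
n = 2 × (3.886 / 0.53)² = 2 × 7.332² = 2 × 53.76 = 107.5.
Round up to the next whole participant.

n = 108 per group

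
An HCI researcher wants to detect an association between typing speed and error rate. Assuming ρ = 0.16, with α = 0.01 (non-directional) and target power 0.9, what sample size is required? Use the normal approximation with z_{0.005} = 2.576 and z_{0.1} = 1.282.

n = 575

Fisher's z: C = ½·ln((1+r)/(1−r)) = ½·ln(1.3810) = 0.1614.
n = ((z_{α/2} + z_β)/C)² + 3.
(2.576 + 1.282) / 0.1614 = 3.858 / 0.1614 = 23.903.
n = 23.903² + 3 = 571.37 + 3 = 574.4.
Round up.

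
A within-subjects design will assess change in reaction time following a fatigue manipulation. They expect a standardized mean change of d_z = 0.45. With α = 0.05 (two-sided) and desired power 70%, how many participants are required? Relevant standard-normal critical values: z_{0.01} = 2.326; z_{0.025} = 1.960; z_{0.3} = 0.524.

n = 31 pairs

For a paired (one-sample on differences) test: n = ((z_{α/2} + z_β) / d)².
z_{α/2} + z_β = 1.960 + 0.524 = 2.484.
n = (2.484 / 0.45)² = 5.520² = 30.47.
Round up.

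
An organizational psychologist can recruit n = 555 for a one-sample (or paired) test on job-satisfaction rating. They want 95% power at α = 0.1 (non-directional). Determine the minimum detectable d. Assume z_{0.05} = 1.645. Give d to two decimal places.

d_min ≈ 0.14

For a single sample (or paired design) of n = 555: d_min = (z_{α/2} + z_β)/√n.
z-sum = 1.645 + 1.645 = 3.290.
d_min = 3.290 / √555 = 3.290 / 23.558 = 0.140.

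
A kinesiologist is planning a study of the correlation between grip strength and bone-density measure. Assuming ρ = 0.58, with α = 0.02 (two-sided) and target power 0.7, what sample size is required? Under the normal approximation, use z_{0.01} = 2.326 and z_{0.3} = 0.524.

Fisher's z: C = ½·ln((1+r)/(1−r)) = ½·ln(3.7619) = 0.6625.
n = ((z_{α/2} + z_β)/C)² + 3.
(2.326 + 0.524) / 0.6625 = 2.850 / 0.6625 = 4.302.
n = 4.302² + 3 = 18.51 + 3 = 21.5.
Round up.

n = 22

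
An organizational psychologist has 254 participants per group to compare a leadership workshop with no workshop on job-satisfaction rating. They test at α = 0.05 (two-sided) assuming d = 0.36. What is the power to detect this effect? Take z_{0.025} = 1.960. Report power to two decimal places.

power ≈ 0.98

For two equal groups, power = Φ(d·√(n/2) − z_{α/2}).
d·√(n/2) = 0.36 × √(254/2) = 0.36 × 11.269 = 4.057.
z_β = 4.057 − 1.960 = 2.097.
Power = Φ(2.097) = 0.982.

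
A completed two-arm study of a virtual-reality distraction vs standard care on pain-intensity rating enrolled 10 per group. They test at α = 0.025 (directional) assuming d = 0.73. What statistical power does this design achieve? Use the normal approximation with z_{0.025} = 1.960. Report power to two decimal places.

power ≈ 0.37

For two equal groups, power = Φ(d·√(n/2) − z_{α}).
d·√(n/2) = 0.73 × √(10/2) = 0.73 × 2.236 = 1.632.
z_β = 1.632 − 1.960 = -0.328.
Power = Φ(-0.328) = 0.372.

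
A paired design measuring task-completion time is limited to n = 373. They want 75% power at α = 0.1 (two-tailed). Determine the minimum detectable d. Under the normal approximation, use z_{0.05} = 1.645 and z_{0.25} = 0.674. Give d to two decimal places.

For a single sample (or paired design) of n = 373: d_min = (z_{α/2} + z_β)/√n.
z-sum = 1.645 + 0.674 = 2.319.
d_min = 2.319 / √373 = 2.319 / 19.313 = 0.120.

d_min ≈ 0.12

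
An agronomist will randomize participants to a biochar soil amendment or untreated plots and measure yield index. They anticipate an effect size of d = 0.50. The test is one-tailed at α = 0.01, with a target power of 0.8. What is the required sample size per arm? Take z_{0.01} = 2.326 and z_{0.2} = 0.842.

n = 81 per group

For two independent groups with equal n: n = 2·((z_{α} + z_β) / d)².
z_{α} + z_β = 2.326 + 0.842 = 3.168.
n = 2 × (3.168 / 0.50)² = 2 × 6.336² = 2 × 40.14 = 80.3.
Round up to the next whole participant.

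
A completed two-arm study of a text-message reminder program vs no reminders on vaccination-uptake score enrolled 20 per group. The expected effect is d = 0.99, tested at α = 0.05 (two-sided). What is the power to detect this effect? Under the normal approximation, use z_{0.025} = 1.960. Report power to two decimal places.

For two equal groups, power = Φ(d·√(n/2) − z_{α/2}).
d·√(n/2) = 0.99 × √(20/2) = 0.99 × 3.162 = 3.131.
z_β = 3.131 − 1.960 = 1.171.
Power = Φ(1.171) = 0.879.

power ≈ 0.88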